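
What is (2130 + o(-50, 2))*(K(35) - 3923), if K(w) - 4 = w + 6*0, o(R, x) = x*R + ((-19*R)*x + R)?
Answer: -15069920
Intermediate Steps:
o(R, x) = R - 18*R*x (o(R, x) = R*x + (-19*R*x + R) = R*x + (R - 19*R*x) = R - 18*R*x)
K(w) = 4 + w (K(w) = 4 + (w + 6*0) = 4 + (w + 0) = 4 + w)
(2130 + o(-50, 2))*(K(35) - 3923) = (2130 - 50*(1 - 18*2))*((4 + 35) - 3923) = (2130 - 50*(1 - 36))*(39 - 3923) = (2130 - 50*(-35))*(-3884) = (2130 + 1750)*(-3884) = 3880*(-3884) = -15069920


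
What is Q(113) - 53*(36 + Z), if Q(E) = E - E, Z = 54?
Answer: -4770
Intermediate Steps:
Q(E) = 0
Q(113) - 53*(36 + Z) = 0 - 53*(36 + 54) = 0 - 53*90 = 0 - 4770 = -4770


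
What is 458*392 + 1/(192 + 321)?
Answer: 92101969/513 ≈ 1.7954e+5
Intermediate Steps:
458*392 + 1/(192 + 321) = 179536 + 1/513 = 92101969/513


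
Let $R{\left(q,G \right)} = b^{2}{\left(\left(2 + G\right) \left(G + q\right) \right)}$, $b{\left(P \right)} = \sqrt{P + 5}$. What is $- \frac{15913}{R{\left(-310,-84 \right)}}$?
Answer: $- \frac{15913}{32313} \approx -0.49246$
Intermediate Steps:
$b{\left(P \right)} = \sqrt{5 + P}$
$R{\left(q,G \right)} = 5 + \left(2 + G\right) \left(G + q\right)$ ($R{\left(q,G \right)} = \left(\sqrt{5 + \left(2 + G\right) \left(G + q\right)}\right)^{2} = 5 + \left(2 + G\right) \left(G + q\right)$)
$- \frac{15913}{R{\left(-310,-84 \right)}} = - \frac{15913}{5 + \left(-84\right)^{2} + 2 \left(-84\right) + 2 \left(-310\right) - -26040} = - \frac{15913}{5 + 7056 - 168 - 620 + 26040} = - \frac{15913}{32313}$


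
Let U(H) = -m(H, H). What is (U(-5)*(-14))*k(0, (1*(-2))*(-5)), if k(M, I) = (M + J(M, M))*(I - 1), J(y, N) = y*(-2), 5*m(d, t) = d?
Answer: 0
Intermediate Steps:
m(d, t) = d/5
J(y, N) = -2*y
U(H) = -H/5
k(M, I) = -M*(-1 + I) (k(M, I) = (M - 2*M)*(I - 1) = (-M)*(-1 + I) = -M*(-1 + I))
(U(-5)*(-14))*k(0, (1*(-2))*(-5)) = (-⅕*(-5)*(-14))*(0*(1 - 1*(-2)*(-5))) = (1*(-14))*(0*(1 - (-2)*(-5))) = -0*(1 - 1*10) = -0*(1 - 10) = -0*(-9) = -14*0 = 0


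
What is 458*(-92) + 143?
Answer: -41993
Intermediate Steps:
458*(-92) + 143 = -42136 + 143 = -41993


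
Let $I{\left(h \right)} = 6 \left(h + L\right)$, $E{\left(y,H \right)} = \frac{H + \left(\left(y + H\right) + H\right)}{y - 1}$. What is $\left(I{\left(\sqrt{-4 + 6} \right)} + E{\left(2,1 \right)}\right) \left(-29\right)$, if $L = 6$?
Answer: $-1189 - 174 \sqrt{2} \approx -1435.1$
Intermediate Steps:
$E{\left(y,H \right)} = \frac{y + 3 H}{-1 + y}$ ($E{\left(y,H \right)} = \frac{H + \left(\left(H + y\right) + H\right)}{-1 + y} = \frac{H + \left(y + 2 H\right)}{-1 + y} = \frac{y + 3 H}{-1 + y}$)
$I{\left(h \right)} = 36 + 6 h$ ($I{\left(h \right)} = 6 \left(h + 6\right) = 6 \left(6 + h\right) = 36 + 6 h$)
$\left(I{\left(\sqrt{-4 + 6} \right)} + E{\left(2,1 \right)}\right) \left(-29\right) = \left(\left(36 + 6 \sqrt{-4 + 6}\right) + \frac{2 + 3 \cdot 1}{-1 + 2}\right) \left(-29\right) = \left(\left(36 + 6 \sqrt{2}\right) + \frac{2 + 3}{1}\right) \left(-29\right) = \left(\left(36 + 6 \sqrt{2}\right) + 1 \cdot 5\right) \left(-29\right) = \left(\left(36 + 6 \sqrt{2}\right) + 5\right) \left(-29\right) = \left(41 + 6 \sqrt{2}\right) \left(-29\right) = -1189 - 174 \sqrt{2}$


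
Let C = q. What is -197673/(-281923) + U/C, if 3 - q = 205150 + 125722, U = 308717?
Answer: -21630554954/93279581087 ≈ -0.23189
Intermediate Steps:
q = -330869 (q = 3 - (205150 + 125722) = 3 - 1*330872 = 3 - 330872 = -330869)
C = -330869
-197673/(-281923) + U/C = -197673/(-281923) + 308717/(-330869) = -197673*(-1/281923) + 308717*(-1/330869) = 197673/281923 - 308717/330869 = -21630554954/93279581087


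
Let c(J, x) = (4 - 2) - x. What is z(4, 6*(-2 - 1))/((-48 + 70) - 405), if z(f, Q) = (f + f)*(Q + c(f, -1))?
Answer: 120/383 ≈ 0.31332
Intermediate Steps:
c(J, x) = 2 - x
z(f, Q) = 2*f*(3 + Q) (z(f, Q) = (f + f)*(Q + (2 - 1*(-1))) = (2*f)*(Q + (2 + 1)) = (2*f)*(Q + 3) = (2*f)*(3 + Q) = 2*f*(3 + Q))
z(4, 6*(-2 - 1))/((-48 + 70) - 405) = (2*4*(3 + 6*(-2 - 1)))/((-48 + 70) - 405) = (2*4*(3 + 6*(-3)))/(22 - 405) = (2*4*(3 - 18))/(-383) = (2*4*(-15))*(-1/383) = -120*(-1/383) = 120/383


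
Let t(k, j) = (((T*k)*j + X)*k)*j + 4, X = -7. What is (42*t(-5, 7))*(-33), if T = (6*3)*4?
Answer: -122590314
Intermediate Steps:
T = 72 (T = 18*4 = 72)
t(k, j) = 4 + j*k*(-7 + 72*j*k) (t(k, j) = (((72*k)*j - 7)*k)*j + 4 = ((72*j*k - 7)*k)*j + 4 = ((-7 + 72*j*k)*k)*j + 4 = (k*(-7 + 72*j*k))*j + 4 = j*k*(-7 + 72*j*k) + 4 = 4 + j*k*(-7 + 72*j*k))
(42*t(-5, 7))*(-33) = (42*(4 - 7*7*(-5) + 72*7²*(-5)²))*(-33) = (42*(4 + 245 + 72*49*25))*(-33) = (42*(4 + 245 + 88200))*(-33) = (42*88449)*(-33) = 3714858*(-33) = -122590314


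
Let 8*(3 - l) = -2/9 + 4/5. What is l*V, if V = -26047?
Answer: -13726769/180 ≈ -76260.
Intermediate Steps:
l = 527/180 (l = 3 - (-2/9 + 4/5)/8 = 3 - 1/8*26/45 = 3 - 13/180 = 527/180 ≈ 2.9278)
l*V = (527/180)*(-26047) = -13726769/180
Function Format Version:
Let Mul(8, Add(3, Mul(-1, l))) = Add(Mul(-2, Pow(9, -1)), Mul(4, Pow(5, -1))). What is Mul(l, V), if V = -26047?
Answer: Rational(-13726769, 180) ≈ -76260.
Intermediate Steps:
l = Rational(527, 180) (l = Add(3, Mul(Rational(-1, 8), Add(Mul(-2, Pow(9, -1)), Mul(4, Pow(5, -1))))) = Add(3, Mul(Rational(-1, 8), Add(Mul(-2, Rational(1, 9)), Mul(4, Rational(1, 5))))) = Add(3, Mul(Rational(-1, 8), Add(Rational(-2, 9), Rational(4, 5)))) = Add(3, Mul(Rational(-1, 8), Rational(26, 45))) = Add(3, Rational(-13, 180)) = Rational(527, 180) ≈ 2.9278)
Mul(l, V) = Mul(Rational(527, 180), -26047) = Rational(-13726769, 180)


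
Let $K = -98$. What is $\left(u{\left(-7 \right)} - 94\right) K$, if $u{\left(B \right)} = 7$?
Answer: $8526$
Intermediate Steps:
$\left(u{\left(-7 \right)} - 94\right) K = \left(7 - 94\right) \left(-98\right) = \left(-87\right) \left(-98\right) = 8526$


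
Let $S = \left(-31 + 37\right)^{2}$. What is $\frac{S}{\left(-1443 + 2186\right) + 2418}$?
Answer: $\frac{36}{3161} \approx 0.011389$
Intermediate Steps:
$S = 36$ ($S = 6^{2} = 36$)
$\frac{S}{\left(-1443 + 2186\right) + 2418} = \frac{36}{\left(-1443 + 2186\right) + 2418} = \frac{36}{743 + 2418} = \frac{36}{3161}$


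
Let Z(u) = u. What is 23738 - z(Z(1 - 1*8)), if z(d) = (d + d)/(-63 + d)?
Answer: 118689/5 ≈ 23738.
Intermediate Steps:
z(d) = 2*d/(-63 + d) (z(d) = (2*d)/(-63 + d) = 2*d/(-63 + d))
23738 - z(Z(1 - 1*8)) = 23738 - 2*(1 - 1*8)/(-63 + (1 - 1*8)) = 23738 - 2*(1 - 8)/(-63 + (1 - 8)) = 23738 - 2*(-7)/(-63 - 7) = 23738 - 2*(-7)/(-70) = 23738 - 2*(-7)*(-1)/70 = 23738 - 1*⅕ = 23738 - ⅕ = 118689/5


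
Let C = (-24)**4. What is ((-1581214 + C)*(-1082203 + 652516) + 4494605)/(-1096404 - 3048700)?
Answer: -536871760511/4145104 ≈ -1.2952e+5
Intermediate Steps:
C = 331776
((-1581214 + C)*(-1082203 + 652516) + 4494605)/(-1096404 - 3048700) = ((-1581214 + 331776)*(-1082203 + 652516) + 4494605)/(-1096404 - 3048700) = (-1249438*(-429687) + 4494605)/(-4145104) = (536867265906 + 4494605)*(-1/4145104) = 536871760511*(-1/4145104) = -536871760511/4145104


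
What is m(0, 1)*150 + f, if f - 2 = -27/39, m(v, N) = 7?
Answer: 13667/13 ≈ 1051.3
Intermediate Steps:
f = 17/13 (f = 2 - 27/39 = 2 - 27*1/39 = 2 - 9/13 = 17/13 ≈ 1.3077)
m(0, 1)*150 + f = 7*150 + 17/13 = 1050 + 17/13 = 13667/13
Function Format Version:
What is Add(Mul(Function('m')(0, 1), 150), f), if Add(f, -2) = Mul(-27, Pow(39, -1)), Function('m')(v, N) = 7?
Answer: Rational(13667, 13) ≈ 1051.3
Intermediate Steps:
f = Rational(17, 13) (f = Add(2, Mul(-27, Pow(39, -1))) = Add(2, Mul(-27, Rational(1, 39))) = Add(2, Rational(-9, 13)) = Rational(17, 13) ≈ 1.3077)
Add(Mul(Function('m')(0, 1), 150), f) = Add(Mul(7, 150), Rational(17, 13)) = Add(1050, Rational(17, 13)) = Rational(13667, 13)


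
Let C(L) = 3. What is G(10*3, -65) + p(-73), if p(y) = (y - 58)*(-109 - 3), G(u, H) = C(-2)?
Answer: 14675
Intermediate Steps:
G(u, H) = 3
p(y) = 6496 - 112*y (p(y) = (-58 + y)*(-112) = 6496 - 112*y)
G(10*3, -65) + p(-73) = 3 + (6496 - 112*(-73)) = 3 + (6496 + 8176) = 3 + 14672 = 14675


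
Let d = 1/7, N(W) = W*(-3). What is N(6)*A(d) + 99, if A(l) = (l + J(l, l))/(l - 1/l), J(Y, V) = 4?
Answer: 879/8 ≈ 109.88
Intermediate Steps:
N(W) = -3*W
d = 1/7 ≈ 0.14286
A(l) = (4 + l)/(l - 1/l) (A(l) = (l + 4)/(l - 1/l) = (4 + l)/(l - 1/l))
N(6)*A(d) + 99 = (-3*6)*((4 + 1/7)/(7*(-1 + (1/7)**2))) + 99 = -18*29/(7*(-1 + 1/49)*7) + 99 = -18*29/(7*(-48/49)*7) + 99 = -18*(-49)*29/(7*48*7) + 99 = -18*(-29/48) + 99 = 87/8 + 99 = 879/8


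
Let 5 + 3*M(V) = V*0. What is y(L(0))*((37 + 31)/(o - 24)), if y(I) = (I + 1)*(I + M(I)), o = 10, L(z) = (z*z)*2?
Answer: 170/21 ≈ 8.0952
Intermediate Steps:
L(z) = 2*z² (L(z) = z²*2 = 2*z²)
M(V) = -5/3 (M(V) = -5/3 + (V*0)/3 = -5/3 + (⅓)*0 = -5/3 + 0 = -5/3)
y(I) = (1 + I)*(-5/3 + I) (y(I) = (I + 1)*(I - 5/3) = (1 + I)*(-5/3 + I))
y(L(0))*((37 + 31)/(o - 24)) = (-5/3 + (2*0²)² - 4*0²/3)*((37 + 31)/(10 - 24)) = (-5/3 + (2*0)² - 4*0/3)*(68/(-14)) = (-5/3 + 0² - ⅔*0)*(68*(-1/14)) = (-5/3 + 0 + 0)*(-34/7) = -5/3*(-34/7) = 170/21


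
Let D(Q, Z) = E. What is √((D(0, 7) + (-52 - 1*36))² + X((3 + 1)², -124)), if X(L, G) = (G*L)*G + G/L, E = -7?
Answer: 29*√1213/2 ≈ 505.01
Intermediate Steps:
D(Q, Z) = -7
X(L, G) = G/L + L*G² (X(L, G) = L*G² + G/L = G/L + L*G²)
√((D(0, 7) + (-52 - 1*36))² + X((3 + 1)², -124)) = √((-7 + (-52 - 1*36))² + (-124/(3 + 1)² + (3 + 1)²*(-124)²)) = √((-7 + (-52 - 36))² + (-124/(4²) + 4²*15376)) = √((-7 - 88)² + (-124/16 + 16*15376)) = √((-95)² + (-124*1/16 + 246016)) = √(9025 + (-31/4 + 246016)) = √(9025 + 984033/4) = √(1020133/4) = 29*√1213/2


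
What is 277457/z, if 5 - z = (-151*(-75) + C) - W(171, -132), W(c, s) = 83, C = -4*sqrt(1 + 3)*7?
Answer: -277457/11181 ≈ -24.815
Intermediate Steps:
C = -56 (C = -4*sqrt(4)*7 = -4*2*7 = -8*7 = -56)
z = -11181 (z = 5 - ((-151*(-75) - 56) - 1*83) = 5 - ((11325 - 56) - 83) = 5 - (11269 - 83) = 5 - 1*11186 = 5 - 11186 = -11181)
277457/z = 277457/(-11181) = 277457*(-1/11181) = -277457/11181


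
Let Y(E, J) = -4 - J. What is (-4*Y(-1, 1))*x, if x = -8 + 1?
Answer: -140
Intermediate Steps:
x = -7
(-4*Y(-1, 1))*x = -4*(-4 - 1*1)*(-7) = -4*(-4 - 1)*(-7) = -4*(-5)*(-7) = 20*(-7) = -140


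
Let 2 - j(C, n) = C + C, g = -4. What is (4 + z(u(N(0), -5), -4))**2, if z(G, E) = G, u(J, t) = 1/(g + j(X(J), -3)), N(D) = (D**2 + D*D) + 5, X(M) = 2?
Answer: 529/36 ≈ 14.694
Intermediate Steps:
j(C, n) = 2 - 2*C (j(C, n) = 2 - (C + C) = 2 - 2*C)
N(D) = 5 + 2*D**2 (N(D) = (D**2 + D**2) + 5 = 2*D**2 + 5 = 5 + 2*D**2)
u(J, t) = -1/6 (u(J, t) = 1/(-4 + (2 - 2*2)) = 1/(-4 + (2 - 4)) = 1/(-4 - 2) = 1/(-6) = -1/6)
(4 + z(u(N(0), -5), -4))**2 = (4 - 1/6)**2 = (23/6)**2 = 529/36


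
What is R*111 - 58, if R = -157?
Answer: -17485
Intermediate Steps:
R*111 - 58 = -157*111 - 58 = -17427 - 58 = -17485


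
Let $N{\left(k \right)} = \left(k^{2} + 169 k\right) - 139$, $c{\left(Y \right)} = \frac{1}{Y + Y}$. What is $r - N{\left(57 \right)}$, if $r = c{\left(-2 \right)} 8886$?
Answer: $- \frac{29929}{2} \approx -14965.0$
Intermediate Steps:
$c{\left(Y \right)} = \frac{1}{2 Y}$
$N{\left(k \right)} = -139 + k^{2} + 169 k$
$r = - \frac{4443}{2}$ ($r = \frac{1}{2 \left(-2\right)} 8886 = \frac{1}{2} \left(- \frac{1}{2}\right) 8886 = \left(- \frac{1}{4}\right) 8886 = - \frac{4443}{2} \approx -2221.5$)
$r - N{\left(57 \right)} = - \frac{4443}{2} - \left(-139 + 57^{2} + 169 \cdot 57\right) = - \frac{4443}{2} - \left(-139 + 3249 + 9633\right) = - \frac{4443}{2} - 12743 = - \frac{29929}{2}$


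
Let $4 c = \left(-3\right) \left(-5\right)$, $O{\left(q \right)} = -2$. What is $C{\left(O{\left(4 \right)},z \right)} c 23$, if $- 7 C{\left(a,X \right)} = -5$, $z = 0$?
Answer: $\frac{1725}{28} \approx 61.607$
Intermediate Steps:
$C{\left(a,X \right)} = \frac{5}{7}$ ($C{\left(a,X \right)} = \left(- \frac{1}{7}\right) \left(-5\right) = \frac{5}{7}$)
$c = \frac{15}{4}$ ($c = \frac{\left(-3\right) \left(-5\right)}{4} = \frac{1}{4} \cdot 15 = \frac{15}{4} \approx 3.75$)
$C{\left(O{\left(4 \right)},z \right)} c 23 = \frac{5}{7} \cdot \frac{15}{4} \cdot 23 = \frac{75}{28} \cdot 23 = \frac{1725}{28}$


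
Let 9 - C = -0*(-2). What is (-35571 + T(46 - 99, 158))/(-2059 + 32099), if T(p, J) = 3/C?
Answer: -13339/11265 ≈ -1.1841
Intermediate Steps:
C = 9 (C = 9 - (-19)*0*(-2) = 9 - (-19)*0 = 9 - 1*0 = 9 + 0 = 9)
T(p, J) = 1/3 (T(p, J) = 3/9 = 3*(1/9) = 1/3)
(-35571 + T(46 - 99, 158))/(-2059 + 32099) = (-35571 + 1/3)/(-2059 + 32099) = -106712/3/30040 = -106712/3*1/30040 = -13339/11265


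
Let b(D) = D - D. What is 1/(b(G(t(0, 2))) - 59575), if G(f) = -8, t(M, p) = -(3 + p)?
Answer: -1/59575 ≈ -1.6786e-5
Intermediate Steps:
t(M, p) = -3 - p
b(D) = 0
1/(b(G(t(0, 2))) - 59575) = 1/(0 - 59575) = 1/(-59575) = -1/59575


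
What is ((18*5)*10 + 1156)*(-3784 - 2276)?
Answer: -12459360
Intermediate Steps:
((18*5)*10 + 1156)*(-3784 - 2276) = (90*10 + 1156)*(-6060) = (900 + 1156)*(-6060) = 2056*(-6060) = -12459360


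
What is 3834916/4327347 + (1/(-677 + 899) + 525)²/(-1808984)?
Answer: 94371569273304383/128600051202939744 ≈ 0.73384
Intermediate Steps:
3834916/4327347 + (1/(-677 + 899) + 525)²/(-1808984) = 3834916*(1/4327347) + (1/222 + 525)²*(-1/1808984) = 3834916/4327347 + (1/222 + 525)²*(-1/1808984) = 3834916/4327347 + (116551/222)²*(-1/1808984) = 3834916/4327347 + (13584135601/49284)*(-1/1808984) = 3834916/4327347 - 13584135601/89153967456 = 94371569273304383/128600051202939744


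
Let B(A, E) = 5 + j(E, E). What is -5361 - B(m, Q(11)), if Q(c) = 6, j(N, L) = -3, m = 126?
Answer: -5363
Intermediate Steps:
B(A, E) = 2 (B(A, E) = 5 - 3 = 2)
-5361 - B(m, Q(11)) = -5361 - 1*2 = -5361 - 2 = -5363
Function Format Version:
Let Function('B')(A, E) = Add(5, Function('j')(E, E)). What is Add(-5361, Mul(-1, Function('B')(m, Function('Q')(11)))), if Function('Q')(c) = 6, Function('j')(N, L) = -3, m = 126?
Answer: -5363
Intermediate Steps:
Function('B')(A, E) = 2 (Function('B')(A, E) = Add(5, -3) = 2)
Add(-5361, Mul(-1, Function('B')(m, Function('Q')(11)))) = Add(-5361, Mul(-1, 2)) = Add(-5361, -2) = -5363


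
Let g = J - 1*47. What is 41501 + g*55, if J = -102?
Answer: 33306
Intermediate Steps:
g = -149 (g = -102 - 1*47 = -102 - 47 = -149)
41501 + g*55 = 41501 - 149*55 = 41501 - 8195 = 33306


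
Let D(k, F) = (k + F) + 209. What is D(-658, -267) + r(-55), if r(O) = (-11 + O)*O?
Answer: 2914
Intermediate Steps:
D(k, F) = 209 + F + k (D(k, F) = (F + k) + 209 = 209 + F + k)
r(O) = O*(-11 + O)
D(-658, -267) + r(-55) = (209 - 267 - 658) - 55*(-11 - 55) = -716 - 55*(-66) = -716 + 3630 = 2914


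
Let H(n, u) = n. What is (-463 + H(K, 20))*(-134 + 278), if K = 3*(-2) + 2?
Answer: -67248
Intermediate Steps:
K = -4 (K = -6 + 2 = -4)
(-463 + H(K, 20))*(-134 + 278) = (-463 - 4)*(-134 + 278) = -467*144 = -67248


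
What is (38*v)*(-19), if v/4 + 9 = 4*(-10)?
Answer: 141512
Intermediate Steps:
v = -196 (v = -36 + 4*(4*(-10)) = -36 + 4*(-40) = -36 - 160 = -196)
(38*v)*(-19) = (38*(-196))*(-19) = -7448*(-19) = 141512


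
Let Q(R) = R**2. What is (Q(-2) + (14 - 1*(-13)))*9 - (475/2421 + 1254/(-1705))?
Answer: 104898514/375255 ≈ 279.54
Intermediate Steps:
(Q(-2) + (14 - 1*(-13)))*9 - (475/2421 + 1254/(-1705)) = ((-2)**2 + (14 - 1*(-13)))*9 - (475/2421 + 1254/(-1705)) = (4 + (14 + 13))*9 - (475*(1/2421) + 1254*(-1/1705)) = (4 + 27)*9 - (475/2421 - 114/155) = 31*9 - 1*(-202369/375255) = 279 + 202369/375255 = 104898514/375255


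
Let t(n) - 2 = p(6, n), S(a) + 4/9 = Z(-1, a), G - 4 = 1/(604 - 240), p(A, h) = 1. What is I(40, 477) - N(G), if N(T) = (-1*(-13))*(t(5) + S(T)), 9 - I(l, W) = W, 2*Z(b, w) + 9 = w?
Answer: -236245/504 ≈ -468.74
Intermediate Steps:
Z(b, w) = -9/2 + w/2
I(l, W) = 9 - W
G = 1457/364 (G = 4 + 1/(604 - 240) = 4 + 1/364 = 1457/364 ≈ 4.0027)
S(a) = -89/18 + a/2 (S(a) = -4/9 + (-9/2 + a/2) = -89/18 + a/2)
t(n) = 3 (t(n) = 2 + 1 = 3)
N(T) = -455/18 + 13*T/2 (N(T) = (-1*(-13))*(3 + (-89/18 + T/2)) = 13*(-35/18 + T/2) = -455/18 + 13*T/2)
I(40, 477) - N(G) = (9 - 1*477) - (-455/18 + (13/2)*(1457/364)) = (9 - 477) - (-455/18 + 1457/56) = -468 - 1*373/504 = -468 - 373/504 = -236245/504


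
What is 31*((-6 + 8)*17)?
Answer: 1054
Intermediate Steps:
31*((-6 + 8)*17) = 31*(2*17) = 31*34 = 1054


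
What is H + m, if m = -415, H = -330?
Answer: -745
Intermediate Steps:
H + m = -330 - 415 = -745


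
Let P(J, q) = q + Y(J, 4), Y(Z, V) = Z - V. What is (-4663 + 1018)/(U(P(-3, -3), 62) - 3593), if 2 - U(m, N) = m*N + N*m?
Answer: 3645/2351 ≈ 1.5504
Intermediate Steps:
P(J, q) = -4 + J + q (P(J, q) = q + (J - 1*4) = q + (J - 4) = q + (-4 + J) = -4 + J + q)
U(m, N) = 2 - 2*N*m (U(m, N) = 2 - (m*N + N*m) = 2 - (N*m + N*m) = 2 - 2*N*m)
(-4663 + 1018)/(U(P(-3, -3), 62) - 3593) = (-4663 + 1018)/((2 - 2*62*(-4 - 3 - 3)) - 3593) = -3645/((2 - 2*62*(-10)) - 3593) = -3645/((2 + 1240) - 3593) = -3645/(1242 - 3593) = -3645/(-2351) = -3645*(-1/2351) = 3645/2351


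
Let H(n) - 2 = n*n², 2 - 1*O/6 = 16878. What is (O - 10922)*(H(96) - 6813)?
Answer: -98483870650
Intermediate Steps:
O = -101256 (O = 12 - 6*16878 = 12 - 101268 = -101256)
H(n) = 2 + n³ (H(n) = 2 + n*n² = 2 + n³)
(O - 10922)*(H(96) - 6813) = (-101256 - 10922)*((2 + 96³) - 6813) = -112178*((2 + 884736) - 6813) = -112178*(884738 - 6813) = -112178*877925 = -98483870650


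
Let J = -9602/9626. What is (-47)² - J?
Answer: 10636718/4813 ≈ 2210.0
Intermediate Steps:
J = -4801/4813 (J = -9602*1/9626 = -4801/4813 ≈ -0.99751)
(-47)² - J = (-47)² - 1*(-4801/4813) = 2209 + 4801/4813 = 10636718/4813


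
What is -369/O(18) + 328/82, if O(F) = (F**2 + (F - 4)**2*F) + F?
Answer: 1679/430 ≈ 3.9047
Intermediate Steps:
O(F) = F + F**2 + F*(-4 + F)**2 (O(F) = (F**2 + (-4 + F)**2*F) + F = (F**2 + F*(-4 + F)**2) + F = F + F**2 + F*(-4 + F)**2)
-369/O(18) + 328/82 = -369*1/(18*(1 + 18 + (-4 + 18)**2)) + 328/82 = -369*1/(18*(1 + 18 + 14**2)) + 328*(1/82) = -369*1/(18*(1 + 18 + 196)) + 4 = -369/(18*215) + 4 = -369/3870 + 4 = -369*1/3870 + 4 = -41/430 + 4 = 1679/430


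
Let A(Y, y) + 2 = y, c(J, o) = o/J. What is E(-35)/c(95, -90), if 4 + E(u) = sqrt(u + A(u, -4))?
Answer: 38/9 - 19*I*sqrt(41)/18 ≈ 4.2222 - 6.7589*I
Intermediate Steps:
A(Y, y) = -2 + y
E(u) = -4 + sqrt(-6 + u) (E(u) = -4 + sqrt(u + (-2 - 4)) = -4 + sqrt(u - 6) = -4 + sqrt(-6 + u))
E(-35)/c(95, -90) = (-4 + sqrt(-6 - 35))/((-90/95)) = (-4 + sqrt(-41))/((-90*1/95)) = (-4 + I*sqrt(41))/(-18/19) = (-4 + I*sqrt(41))*(-19/18) = 38/9 - 19*I*sqrt(41)/18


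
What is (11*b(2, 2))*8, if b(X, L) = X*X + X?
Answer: 528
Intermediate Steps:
b(X, L) = X + X**2 (b(X, L) = X**2 + X = X + X**2)
(11*b(2, 2))*8 = (11*(2*(1 + 2)))*8 = (11*(2*3))*8 = (11*6)*8 = 66*8 = 528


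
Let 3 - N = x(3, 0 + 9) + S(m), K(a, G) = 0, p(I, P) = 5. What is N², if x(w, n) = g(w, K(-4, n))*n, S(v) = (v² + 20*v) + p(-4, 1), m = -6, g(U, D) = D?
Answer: 6724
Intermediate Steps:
S(v) = 5 + v² + 20*v (S(v) = (v² + 20*v) + 5 = 5 + v² + 20*v)
x(w, n) = 0 (x(w, n) = 0*n = 0)
N = 82 (N = 3 - (0 + (5 + (-6)² + 20*(-6))) = 3 - (0 + (5 + 36 - 120)) = 3 - (0 - 79) = 3 - 1*(-79) = 3 + 79 = 82)
N² = 82² = 6724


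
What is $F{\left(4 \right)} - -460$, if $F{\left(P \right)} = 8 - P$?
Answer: $464$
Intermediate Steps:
$F{\left(4 \right)} - -460 = \left(8 - 4\right) - -460 = \left(8 - 4\right) + 460 = 4 + 460 = 464$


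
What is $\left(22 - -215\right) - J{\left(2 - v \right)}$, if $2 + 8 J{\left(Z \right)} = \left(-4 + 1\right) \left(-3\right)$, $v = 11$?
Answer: $\frac{1889}{8} \approx 236.13$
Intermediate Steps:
$J{\left(Z \right)} = \frac{7}{8}$ ($J{\left(Z \right)} = - \frac{1}{4} + \frac{\left(-4 + 1\right) \left(-3\right)}{8} = - \frac{1}{4} + \frac{\left(-3\right) \left(-3\right)}{8} = - \frac{1}{4} + \frac{1}{8} \cdot 9 = - \frac{1}{4} + \frac{9}{8} = \frac{7}{8}$)
$\left(22 - -215\right) - J{\left(2 - v \right)} = \left(22 - -215\right) - \frac{7}{8} = \left(22 + 215\right) - \frac{7}{8} = 237 - \frac{7}{8} = \frac{1889}{8}$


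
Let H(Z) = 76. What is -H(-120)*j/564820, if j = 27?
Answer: -513/141205 ≈ -0.0036330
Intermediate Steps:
-H(-120)*j/564820 = -76*27/564820 = -2052/564820 = -1*513/141205 = -513/141205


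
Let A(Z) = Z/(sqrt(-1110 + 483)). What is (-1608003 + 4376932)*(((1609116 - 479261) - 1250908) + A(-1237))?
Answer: -335187162237 + 3425165173*I*sqrt(627)/627 ≈ -3.3519e+11 + 1.3679e+8*I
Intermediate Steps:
A(Z) = -I*Z*sqrt(627)/627 (A(Z) = Z/(sqrt(-627)) = Z/((I*sqrt(627))) = Z*(-I*sqrt(627)/627) = -I*Z*sqrt(627)/627)
(-1608003 + 4376932)*(((1609116 - 479261) - 1250908) + A(-1237)) = (-1608003 + 4376932)*(((1609116 - 479261) - 1250908) - 1/627*I*(-1237)*sqrt(627)) = 2768929*((1129855 - 1250908) + 1237*I*sqrt(627)/627) = 2768929*(-121053 + 1237*I*sqrt(627)/627) = -335187162237 + 3425165173*I*sqrt(627)/627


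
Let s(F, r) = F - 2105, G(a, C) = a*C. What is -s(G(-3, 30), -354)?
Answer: 2195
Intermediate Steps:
G(a, C) = C*a
s(F, r) = -2105 + F
-s(G(-3, 30), -354) = -(-2105 + 30*(-3)) = -(-2105 - 90) = -1*(-2195) = 2195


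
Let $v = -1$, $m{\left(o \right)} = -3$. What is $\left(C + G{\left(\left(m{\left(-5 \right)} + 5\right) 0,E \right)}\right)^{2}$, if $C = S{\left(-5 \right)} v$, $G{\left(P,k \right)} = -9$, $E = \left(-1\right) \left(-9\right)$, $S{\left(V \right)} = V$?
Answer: $16$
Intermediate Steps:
$E = 9$
$C = 5$ ($C = \left(-5\right) \left(-1\right) = 5$)
$\left(C + G{\left(\left(m{\left(-5 \right)} + 5\right) 0,E \right)}\right)^{2} = \left(5 - 9\right)^{2} = \left(-4\right)^{2} = 16$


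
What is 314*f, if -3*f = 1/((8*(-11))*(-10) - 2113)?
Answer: 314/3699 ≈ 0.084888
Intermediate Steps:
f = 1/3699 (f = -1/(3*((8*(-11))*(-10) - 2113)) = -1/(3*(-88*(-10) - 2113)) = -1/(3*(880 - 2113)) = -⅓/(-1233) = -⅓*(-1/1233) = 1/3699 ≈ 0.00027034)
314*f = 314*(1/3699) = 314/3699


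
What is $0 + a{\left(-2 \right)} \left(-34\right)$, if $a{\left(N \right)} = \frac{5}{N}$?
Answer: $85$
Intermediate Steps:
$0 + a{\left(-2 \right)} \left(-34\right) = 0 + \frac{5}{-2} \left(-34\right) = 0 + 5 \left(- \frac{1}{2}\right) \left(-34\right) = 0 - -85 = 0 + 85 = 85$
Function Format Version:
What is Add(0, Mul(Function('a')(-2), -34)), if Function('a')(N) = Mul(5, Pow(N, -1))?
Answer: 85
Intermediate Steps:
Add(0, Mul(Function('a')(-2), -34)) = Add(0, Mul(Mul(5, Pow(-2, -1)), -34)) = Add(0, Mul(Mul(5, Rational(-1, 2)), -34)) = Add(0, Mul(Rational(-5, 2), -34)) = Add(0, 85) = 85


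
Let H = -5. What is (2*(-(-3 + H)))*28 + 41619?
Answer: 42067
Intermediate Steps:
(2*(-(-3 + H)))*28 + 41619 = (2*(-(-3 - 5)))*28 + 41619 = (2*(-1*(-8)))*28 + 41619 = (2*8)*28 + 41619 = 16*28 + 41619 = 448 + 41619 = 42067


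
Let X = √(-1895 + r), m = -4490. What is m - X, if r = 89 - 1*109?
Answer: -4490 - I*√1915 ≈ -4490.0 - 43.761*I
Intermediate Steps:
r = -20 (r = 89 - 109 = -20)
X = I*√1915 (X = √(-1895 - 20) = √(-1915) = I*√1915 ≈ 43.761*I)
m - X = -4490 - I*√1915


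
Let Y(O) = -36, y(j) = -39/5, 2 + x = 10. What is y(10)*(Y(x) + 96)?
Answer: -468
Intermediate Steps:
x = 8 (x = -2 + 10 = 8)
y(j) = -39/5 (y(j) = -39*1/5 = -39/5)
y(10)*(Y(x) + 96) = -39*(-36 + 96)/5 = -39/5*60 = -468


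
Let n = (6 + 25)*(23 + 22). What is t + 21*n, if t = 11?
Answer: 29306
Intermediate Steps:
n = 1395 (n = 31*45 = 1395)
t + 21*n = 11 + 21*1395 = 11 + 29295 = 29306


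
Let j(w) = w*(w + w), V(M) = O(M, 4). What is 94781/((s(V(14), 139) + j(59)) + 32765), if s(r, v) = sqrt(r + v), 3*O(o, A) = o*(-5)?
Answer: 11296094361/4734703240 - 94781*sqrt(1041)/4734703240 ≈ 2.3852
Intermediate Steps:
O(o, A) = -5*o/3 (O(o, A) = (o*(-5))/3 = (-5*o)/3 = -5*o/3)
V(M) = -5*M/3
j(w) = 2*w**2 (j(w) = w*(2*w) = 2*w**2)
94781/((s(V(14), 139) + j(59)) + 32765) = 94781/((sqrt(-5/3*14 + 139) + 2*59**2) + 32765) = 94781/((sqrt(-70/3 + 139) + 2*3481) + 32765) = 94781/((sqrt(347/3) + 6962) + 32765) = 94781/((sqrt(1041)/3 + 6962) + 32765) = 94781/((6962 + sqrt(1041)/3) + 32765) = 94781/(39727 + sqrt(1041)/3)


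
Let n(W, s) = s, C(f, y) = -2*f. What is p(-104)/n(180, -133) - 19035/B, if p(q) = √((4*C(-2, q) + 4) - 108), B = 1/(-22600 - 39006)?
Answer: 1172670210 - 2*I*√22/133 ≈ 1.1727e+9 - 0.070533*I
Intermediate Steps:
B = -1/61606 (B = 1/(-61606) = -1/61606 ≈ -1.6232e-5)
p(q) = 2*I*√22 (p(q) = √((4*(-2*(-2)) + 4) - 108) = √((4*4 + 4) - 108) = √((16 + 4) - 108) = √(20 - 108) = √(-88) = 2*I*√22)
p(-104)/n(180, -133) - 19035/B = (2*I*√22)/(-133) - 19035/(-1/61606) = (2*I*√22)*(-1/133) - 19035*(-61606) = -2*I*√22/133 + 1172670210 = 1172670210 - 2*I*√22/133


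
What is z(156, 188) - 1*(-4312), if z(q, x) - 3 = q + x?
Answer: 4659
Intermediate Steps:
z(q, x) = 3 + q + x (z(q, x) = 3 + (q + x) = 3 + q + x)
z(156, 188) - 1*(-4312) = (3 + 156 + 188) - 1*(-4312) = 347 + 4312 = 4659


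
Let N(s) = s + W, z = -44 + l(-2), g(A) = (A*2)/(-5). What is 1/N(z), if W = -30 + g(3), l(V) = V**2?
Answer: -5/356 ≈ -0.014045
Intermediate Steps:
g(A) = -2*A/5 (g(A) = (2*A)*(-1/5) = -2*A/5)
z = -40 (z = -44 + (-2)**2 = -44 + 4 = -40)
W = -156/5 (W = -30 - 2/5*3 = -30 - 6/5 = -156/5 ≈ -31.200)
N(s) = -156/5 + s (N(s) = s - 156/5 = -156/5 + s)
1/N(z) = 1/(-156/5 - 40) = 1/(-356/5) = -5/356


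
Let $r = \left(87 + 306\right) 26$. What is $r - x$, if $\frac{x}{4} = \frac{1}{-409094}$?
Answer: $\frac{2090061248}{204547} \approx 10218.0$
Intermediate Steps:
$x = - \frac{2}{204547}$ ($x = \frac{4}{-409094} = 4 \left(- \frac{1}{409094}\right) = - \frac{2}{204547} \approx -9.7777 \cdot 10^{-6}$)
$r = 10218$ ($r = 393 \cdot 26 = 10218$)
$r - x = 10218 - - \frac{2}{204547} = 10218 + \frac{2}{204547} = \frac{2090061248}{204547}$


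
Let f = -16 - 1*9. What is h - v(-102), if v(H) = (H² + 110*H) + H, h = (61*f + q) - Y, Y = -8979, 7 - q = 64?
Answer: 8315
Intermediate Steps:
q = -57 (q = 7 - 1*64 = 7 - 64 = -57)
f = -25 (f = -16 - 9 = -25)
h = 7397 (h = (61*(-25) - 57) - 1*(-8979) = (-1525 - 57) + 8979 = -1582 + 8979 = 7397)
v(H) = H² + 111*H
h - v(-102) = 7397 - (-102)*(111 - 102) = 7397 - (-102)*9 = 7397 - 1*(-918) = 7397 + 918 = 8315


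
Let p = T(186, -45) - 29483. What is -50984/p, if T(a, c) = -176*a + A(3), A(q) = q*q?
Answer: 25492/31105 ≈ 0.81955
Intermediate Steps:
A(q) = q**2
T(a, c) = 9 - 176*a (T(a, c) = -176*a + 3**2 = -176*a + 9 = 9 - 176*a)
p = -62210 (p = (9 - 176*186) - 29483 = (9 - 32736) - 29483 = -32727 - 29483 = -62210)
-50984/p = -50984/(-62210) = -50984*(-1/62210) = 25492/31105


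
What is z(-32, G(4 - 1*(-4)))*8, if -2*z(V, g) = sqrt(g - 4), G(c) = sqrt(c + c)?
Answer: 0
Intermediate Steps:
G(c) = sqrt(2)*sqrt(c) (G(c) = sqrt(2*c) = sqrt(2)*sqrt(c))
z(V, g) = -sqrt(-4 + g)/2 (z(V, g) = -sqrt(g - 4)/2 = -sqrt(-4 + g)/2)
z(-32, G(4 - 1*(-4)))*8 = -sqrt(-4 + sqrt(2)*sqrt(4 - 1*(-4)))/2*8 = -sqrt(-4 + sqrt(2)*sqrt(4 + 4))/2*8 = -sqrt(-4 + sqrt(2)*sqrt(8))/2*8 = -sqrt(-4 + sqrt(2)*(2*sqrt(2)))/2*8 = -sqrt(-4 + 4)/2*8 = -sqrt(0)/2*8 = -1/2*0*8 = 0*8 = 0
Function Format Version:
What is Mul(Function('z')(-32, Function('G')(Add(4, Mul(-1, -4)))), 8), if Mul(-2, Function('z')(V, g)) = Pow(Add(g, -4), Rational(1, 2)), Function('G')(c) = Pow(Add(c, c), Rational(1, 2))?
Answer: 0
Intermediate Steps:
Function('G')(c) = Mul(Pow(2, Rational(1, 2)), Pow(c, Rational(1, 2))) (Function('G')(c) = Pow(Mul(2, c), Rational(1, 2)) = Mul(Pow(2, Rational(1, 2)), Pow(c, Rational(1, 2))))
Function('z')(V, g) = Mul(Rational(-1, 2), Pow(Add(-4, g), Rational(1, 2))) (Function('z')(V, g) = Mul(Rational(-1, 2), Pow(Add(g, -4), Rational(1, 2))) = Mul(Rational(-1, 2), Pow(Add(-4, g), Rational(1, 2))))
Mul(Function('z')(-32, Function('G')(Add(4, Mul(-1, -4)))), 8) = Mul(Mul(Rational(-1, 2), Pow(Add(-4, Mul(Pow(2, Rational(1, 2)), Pow(Add(4, Mul(-1, -4)), Rational(1, 2)))), Rational(1, 2))), 8) = Mul(Mul(Rational(-1, 2), Pow(Add(-4, Mul(Pow(2, Rational(1, 2)), Pow(Add(4, 4), Rational(1, 2)))), Rational(1, 2))), 8) = Mul(Mul(Rational(-1, 2), Pow(Add(-4, Mul(Pow(2, Rational(1, 2)), Pow(8, Rational(1, 2)))), Rational(1, 2))), 8) = Mul(Mul(Rational(-1, 2), Pow(Add(-4, Mul(Pow(2, Rational(1, 2)), Mul(2, Pow(2, Rational(1, 2))))), Rational(1, 2))), 8) = Mul(Mul(Rational(-1, 2), Pow(Add(-4, 4), Rational(1, 2))), 8) = Mul(Mul(Rational(-1, 2), Pow(0, Rational(1, 2))), 8) = Mul(Mul(Rational(-1, 2), 0), 8) = Mul(0, 8) = 0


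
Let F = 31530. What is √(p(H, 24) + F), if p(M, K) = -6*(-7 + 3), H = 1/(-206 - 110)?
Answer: 3*√3506 ≈ 177.63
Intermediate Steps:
H = -1/316 (H = 1/(-316) = -1/316 ≈ -0.0031646)
p(M, K) = 24 (p(M, K) = -6*(-4) = 24)
√(p(H, 24) + F) = √(24 + 31530) = √31554 = 3*√3506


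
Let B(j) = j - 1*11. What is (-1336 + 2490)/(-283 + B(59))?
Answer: -1154/235 ≈ -4.9106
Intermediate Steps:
B(j) = -11 + j (B(j) = j - 11 = -11 + j)
(-1336 + 2490)/(-283 + B(59)) = (-1336 + 2490)/(-283 + (-11 + 59)) = 1154/(-283 + 48) = 1154/(-235) = 1154*(-1/235) = -1154/235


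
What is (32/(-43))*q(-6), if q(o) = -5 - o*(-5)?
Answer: 1120/43 ≈ 26.047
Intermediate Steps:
q(o) = -5 + 5*o (q(o) = -5 - (-5)*o = -5 + 5*o)
(32/(-43))*q(-6) = (32/(-43))*(-5 + 5*(-6)) = (32*(-1/43))*(-5 - 30) = -32/43*(-35) = 1120/43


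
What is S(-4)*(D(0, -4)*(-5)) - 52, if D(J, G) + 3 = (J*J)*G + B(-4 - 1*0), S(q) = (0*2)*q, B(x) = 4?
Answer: -52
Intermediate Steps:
S(q) = 0 (S(q) = 0*q = 0)
D(J, G) = 1 + G*J² (D(J, G) = -3 + ((J*J)*G + 4) = -3 + (J²*G + 4) = -3 + (G*J² + 4) = -3 + (4 + G*J²) = 1 + G*J²)
S(-4)*(D(0, -4)*(-5)) - 52 = 0*((1 - 4*0²)*(-5)) - 52 = 0*((1 - 4*0)*(-5)) - 52 = 0*((1 + 0)*(-5)) - 52 = 0*(1*(-5)) - 52 = 0*(-5) - 52 = 0 - 52 = -52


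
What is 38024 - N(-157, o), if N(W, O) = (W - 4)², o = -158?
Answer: 12103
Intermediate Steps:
N(W, O) = (-4 + W)²
38024 - N(-157, o) = 38024 - (-4 - 157)² = 38024 - 1*(-161)² = 38024 - 1*25921 = 38024 - 25921 = 12103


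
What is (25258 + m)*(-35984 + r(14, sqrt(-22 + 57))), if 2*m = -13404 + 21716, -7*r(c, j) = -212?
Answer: -1057542552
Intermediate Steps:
r(c, j) = 212/7 (r(c, j) = -1/7*(-212) = 212/7)
m = 4156 (m = (-13404 + 21716)/2 = (1/2)*8312 = 4156)
(25258 + m)*(-35984 + r(14, sqrt(-22 + 57))) = (25258 + 4156)*(-35984 + 212/7) = 29414*(-251676/7) = -1057542552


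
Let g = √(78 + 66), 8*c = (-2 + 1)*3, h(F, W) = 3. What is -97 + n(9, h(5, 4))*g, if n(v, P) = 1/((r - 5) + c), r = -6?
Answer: -8923/91 ≈ -98.055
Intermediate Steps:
c = -3/8 (c = ((-2 + 1)*3)/8 = (-1*3)/8 = (⅛)*(-3) = -3/8 ≈ -0.37500)
n(v, P) = -8/91 (n(v, P) = 1/((-6 - 5) - 3/8) = 1/(-11 - 3/8) = 1/(-91/8) = -8/91)
g = 12 (g = √144 = 12)
-97 + n(9, h(5, 4))*g = -97 - 8/91*12 = -97 - 96/91 = -8923/91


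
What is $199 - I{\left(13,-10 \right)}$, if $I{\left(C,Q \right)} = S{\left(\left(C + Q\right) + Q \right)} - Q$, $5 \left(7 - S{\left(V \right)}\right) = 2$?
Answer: $\frac{912}{5} \approx 182.4$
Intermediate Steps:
$S{\left(V \right)} = \frac{33}{5}$ ($S{\left(V \right)} = 7 - \frac{2}{5} = \frac{33}{5}$)
$I{\left(C,Q \right)} = \frac{33}{5} - Q$
$199 - I{\left(13,-10 \right)} = 199 - \left(\frac{33}{5} - -10\right) = 199 - \left(\frac{33}{5} + 10\right) = 199 - \frac{83}{5} = \frac{912}{5}$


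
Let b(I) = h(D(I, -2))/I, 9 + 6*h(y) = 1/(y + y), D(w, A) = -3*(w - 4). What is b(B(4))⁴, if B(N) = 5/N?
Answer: 193877776/96059601 ≈ 2.0183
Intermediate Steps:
D(w, A) = 12 - 3*w (D(w, A) = -3*(-4 + w) = 12 - 3*w)
h(y) = -3/2 + 1/(12*y) (h(y) = -3/2 + 1/(6*(y + y)) = -3/2 + 1/(6*((2*y))) = -3/2 + (1/(2*y))/6 = -3/2 + 1/(12*y))
b(I) = (-215 + 54*I)/(12*I*(12 - 3*I)) (b(I) = ((1 - 18*(12 - 3*I))/(12*(12 - 3*I)))/I = ((1 + (-216 + 54*I))/(12*(12 - 3*I)))/I = ((-215 + 54*I)/(12*(12 - 3*I)))/I = (-215 + 54*I)/(12*I*(12 - 3*I)))
b(B(4))⁴ = ((215 - 270/4)/(36*((5/4))*(-4 + 5/4)))⁴ = ((215 - 270/4)/(36*((5*(¼)))*(-4 + 5*(¼))))⁴ = ((215 - 54*5/4)/(36*(5/4)*(-4 + 5/4)))⁴ = ((1/36)*(⅘)*(215 - 135/2)/(-11/4))⁴ = ((1/36)*(⅘)*(-4/11)*(295/2))⁴ = (-118/99)⁴ = 193877776/96059601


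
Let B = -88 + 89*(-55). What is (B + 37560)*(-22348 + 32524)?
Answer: 331503552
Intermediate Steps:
B = -4983 (B = -88 - 4895 = -4983)
(B + 37560)*(-22348 + 32524) = (-4983 + 37560)*(-22348 + 32524) = 32577*10176 = 331503552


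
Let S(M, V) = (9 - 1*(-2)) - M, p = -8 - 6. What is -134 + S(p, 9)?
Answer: -109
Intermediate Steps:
p = -14
S(M, V) = 11 - M (S(M, V) = (9 + 2) - M = 11 - M)
-134 + S(p, 9) = -134 + (11 - 1*(-14)) = -134 + (11 + 14) = -134 + 25 = -109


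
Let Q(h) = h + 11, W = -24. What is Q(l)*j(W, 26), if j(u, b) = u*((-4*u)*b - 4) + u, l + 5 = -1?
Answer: -299160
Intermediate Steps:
l = -6 (l = -5 - 1 = -6)
Q(h) = 11 + h
j(u, b) = u + u*(-4 - 4*b*u) (j(u, b) = u*(-4*b*u - 4) + u = u*(-4 - 4*b*u) + u = u + u*(-4 - 4*b*u))
Q(l)*j(W, 26) = (11 - 6)*(-1*(-24)*(3 + 4*26*(-24))) = 5*(-1*(-24)*(3 - 2496)) = 5*(-1*(-24)*(-2493)) = 5*(-59832) = -299160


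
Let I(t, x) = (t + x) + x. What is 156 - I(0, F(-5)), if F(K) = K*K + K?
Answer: 116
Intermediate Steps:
F(K) = K + K**2 (F(K) = K**2 + K = K + K**2)
I(t, x) = t + 2*x
156 - I(0, F(-5)) = 156 - (0 + 2*(-5*(1 - 5))) = 156 - (0 + 2*(-5*(-4))) = 156 - (0 + 2*20) = 156 - (0 + 40) = 156 - 1*40 = 156 - 40 = 116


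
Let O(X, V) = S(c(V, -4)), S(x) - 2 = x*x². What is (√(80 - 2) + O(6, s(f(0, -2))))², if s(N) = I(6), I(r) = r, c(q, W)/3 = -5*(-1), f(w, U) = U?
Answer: (3377 + √78)² ≈ 1.1464e+7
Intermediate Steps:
c(q, W) = 15 (c(q, W) = 3*(-5*(-1)) = 3*5 = 15)
s(N) = 6
S(x) = 2 + x³ (S(x) = 2 + x*x² = 2 + x³)
O(X, V) = 3377 (O(X, V) = 2 + 15³ = 2 + 3375 = 3377)
(√(80 - 2) + O(6, s(f(0, -2))))² = (√(80 - 2) + 3377)² = (√78 + 3377)² = (3377 + √78)²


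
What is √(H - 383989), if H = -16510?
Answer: I*√400499 ≈ 632.85*I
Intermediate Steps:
√(H - 383989) = √(-16510 - 383989) = √(-400499) = I*√400499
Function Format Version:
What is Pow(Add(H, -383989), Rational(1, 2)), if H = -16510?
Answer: Mul(I, Pow(400499, Rational(1, 2))) ≈ Mul(632.85, I)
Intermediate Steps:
Pow(Add(H, -383989), Rational(1, 2)) = Pow(Add(-16510, -383989), Rational(1, 2)) = Pow(-400499, Rational(1, 2)) = Mul(I, Pow(400499, Rational(1, 2)))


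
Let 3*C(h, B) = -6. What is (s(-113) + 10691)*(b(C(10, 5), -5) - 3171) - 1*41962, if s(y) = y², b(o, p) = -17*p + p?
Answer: -72556822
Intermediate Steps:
C(h, B) = -2 (C(h, B) = (⅓)*(-6) = -2)
b(o, p) = -16*p
(s(-113) + 10691)*(b(C(10, 5), -5) - 3171) - 1*41962 = ((-113)² + 10691)*(-16*(-5) - 3171) - 1*41962 = (12769 + 10691)*(80 - 3171) - 41962 = 23460*(-3091) - 41962 = -72514860 - 41962 = -72556822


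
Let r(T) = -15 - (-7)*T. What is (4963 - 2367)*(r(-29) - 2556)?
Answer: -7201304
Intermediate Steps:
r(T) = -15 + 7*T
(4963 - 2367)*(r(-29) - 2556) = (4963 - 2367)*((-15 + 7*(-29)) - 2556) = 2596*((-15 - 203) - 2556) = 2596*(-218 - 2556) = 2596*(-2774) = -7201304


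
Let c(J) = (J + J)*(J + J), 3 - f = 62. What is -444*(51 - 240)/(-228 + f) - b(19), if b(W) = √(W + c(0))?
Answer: -11988/41 - √19 ≈ -296.75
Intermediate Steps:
f = -59 (f = 3 - 1*62 = 3 - 62 = -59)
c(J) = 4*J² (c(J) = (2*J)*(2*J) = 4*J²)
b(W) = √W (b(W) = √(W + 4*0²) = √(W + 4*0) = √(W + 0) = √W)
-444*(51 - 240)/(-228 + f) - b(19) = -444*(51 - 240)/(-228 - 59) - √19 = -444/((-287/(-189))) - √19 = -444/((-287*(-1/189))) - √19 = -444/41/27 - √19 = -444*27/41 - √19 = -11988/41 - √19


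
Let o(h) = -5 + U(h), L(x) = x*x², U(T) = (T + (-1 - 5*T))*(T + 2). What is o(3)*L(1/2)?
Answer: -35/4 ≈ -8.7500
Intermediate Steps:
U(T) = (-1 - 4*T)*(2 + T)
L(x) = x³
o(h) = -7 - 9*h - 4*h² (o(h) = -5 + (-2 - 9*h - 4*h²) = -7 - 9*h - 4*h²)
o(3)*L(1/2) = (-7 - 9*3 - 4*3²)*(1/2)³ = (-7 - 27 - 4*9)*(½)³ = (-7 - 27 - 36)*(⅛) = -70*⅛ = -35/4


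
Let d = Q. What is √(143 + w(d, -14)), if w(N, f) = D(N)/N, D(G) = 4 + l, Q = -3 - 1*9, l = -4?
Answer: √143 ≈ 11.958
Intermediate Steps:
Q = -12 (Q = -3 - 9 = -12)
D(G) = 0 (D(G) = 4 - 4 = 0)
d = -12
w(N, f) = 0 (w(N, f) = 0/N = 0)
√(143 + w(d, -14)) = √(143 + 0) = √143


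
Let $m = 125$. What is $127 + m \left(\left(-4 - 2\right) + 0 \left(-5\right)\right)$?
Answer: $-623$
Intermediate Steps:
$127 + m \left(\left(-4 - 2\right) + 0 \left(-5\right)\right) = 127 + 125 \left(\left(-4 - 2\right) + 0 \left(-5\right)\right) = 127 + 125 \left(-6 + 0\right) = 127 + 125 \left(-6\right) = 127 - 750 = -623$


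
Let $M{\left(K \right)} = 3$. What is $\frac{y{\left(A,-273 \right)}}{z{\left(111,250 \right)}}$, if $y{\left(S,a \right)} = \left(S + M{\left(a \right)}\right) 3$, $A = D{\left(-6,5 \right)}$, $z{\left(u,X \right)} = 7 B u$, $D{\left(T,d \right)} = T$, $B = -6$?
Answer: $\frac{1}{518} \approx 0.0019305$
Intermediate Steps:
$z{\left(u,X \right)} = - 42 u$ ($z{\left(u,X \right)} = 7 \left(-6\right) u = - 42 u$)
$A = -6$
$y{\left(S,a \right)} = 9 + 3 S$ ($y{\left(S,a \right)} = \left(S + 3\right) 3 = \left(3 + S\right) 3 = 9 + 3 S$)
$\frac{y{\left(A,-273 \right)}}{z{\left(111,250 \right)}} = \frac{9 + 3 \left(-6\right)}{\left(-42\right) 111} = \frac{9 - 18}{-4662} = \left(-9\right) \left(- \frac{1}{4662}\right) = \frac{1}{518}$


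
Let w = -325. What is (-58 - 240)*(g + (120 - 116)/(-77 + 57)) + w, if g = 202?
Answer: -302307/5 ≈ -60461.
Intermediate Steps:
(-58 - 240)*(g + (120 - 116)/(-77 + 57)) + w = (-58 - 240)*(202 + (120 - 116)/(-77 + 57)) - 325 = -298*(202 + 4/(-20)) - 325 = -298*(202 + 4*(-1/20)) - 325 = -298*(202 - 1/5) - 325 = -298*1009/5 - 325 = -300682/5 - 325 = -302307/5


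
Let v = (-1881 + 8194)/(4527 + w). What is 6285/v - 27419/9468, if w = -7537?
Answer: -179287299947/59771484 ≈ -2999.5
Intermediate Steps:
v = -6313/3010 (v = (-1881 + 8194)/(4527 - 7537) = 6313/(-3010) = 6313*(-1/3010) = -6313/3010 ≈ -2.0973)
6285/v - 27419/9468 = 6285/(-6313/3010) - 27419/9468 = 6285*(-3010/6313) - 27419*1/9468 = -18917850/6313 - 27419/9468 = -179287299947/59771484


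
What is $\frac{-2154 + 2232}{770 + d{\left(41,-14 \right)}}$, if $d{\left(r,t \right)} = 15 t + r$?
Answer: $\frac{78}{601} \approx 0.12978$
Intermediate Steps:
$d{\left(r,t \right)} = r + 15 t$
$\frac{-2154 + 2232}{770 + d{\left(41,-14 \right)}} = \frac{-2154 + 2232}{770 + \left(41 + 15 \left(-14\right)\right)} = \frac{78}{770 + \left(41 - 210\right)} = \frac{78}{770 - 169} = \frac{78}{601}$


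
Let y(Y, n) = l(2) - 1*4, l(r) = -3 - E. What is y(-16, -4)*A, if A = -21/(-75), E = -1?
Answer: -42/25 ≈ -1.6800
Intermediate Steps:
l(r) = -2 (l(r) = -3 - 1*(-1) = -3 + 1 = -2)
A = 7/25 (A = -21*(-1/75) = 7/25 ≈ 0.28000)
y(Y, n) = -6 (y(Y, n) = -2 - 1*4 = -2 - 4 = -6)
y(-16, -4)*A = -6*7/25 = -42/25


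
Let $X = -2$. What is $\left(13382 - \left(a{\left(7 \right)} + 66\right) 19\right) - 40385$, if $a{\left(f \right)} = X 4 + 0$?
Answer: $-28105$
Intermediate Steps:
$a{\left(f \right)} = -8$ ($a{\left(f \right)} = \left(-2\right) 4 + 0 = -8 + 0 = -8$)
$\left(13382 - \left(a{\left(7 \right)} + 66\right) 19\right) - 40385 = \left(13382 - \left(-8 + 66\right) 19\right) - 40385 = \left(13382 - 58 \cdot 19\right) - 40385 = \left(13382 - 1102\right) - 40385 = 12280 - 40385 = -28105$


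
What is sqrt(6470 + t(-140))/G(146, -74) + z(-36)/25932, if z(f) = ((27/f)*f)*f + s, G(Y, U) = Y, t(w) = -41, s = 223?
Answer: -749/25932 + sqrt(6429)/146 ≈ 0.52030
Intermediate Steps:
z(f) = 223 + 27*f (z(f) = ((27/f)*f)*f + 223 = 27*f + 223 = 223 + 27*f)
sqrt(6470 + t(-140))/G(146, -74) + z(-36)/25932 = sqrt(6470 - 41)/146 + (223 + 27*(-36))/25932 = sqrt(6429)*(1/146) + (223 - 972)*(1/25932) = sqrt(6429)/146 - 749*1/25932 = sqrt(6429)/146 - 749/25932 = -749/25932 + sqrt(6429)/146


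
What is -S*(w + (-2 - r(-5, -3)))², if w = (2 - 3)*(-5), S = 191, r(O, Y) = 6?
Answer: -1719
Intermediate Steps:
w = 5 (w = -1*(-5) = 5)
-S*(w + (-2 - r(-5, -3)))² = -191*(5 + (-2 - 1*6))² = -191*(5 + (-2 - 6))² = -191*(5 - 8)² = -191*(-3)² = -191*9 = -1*1719 = -1719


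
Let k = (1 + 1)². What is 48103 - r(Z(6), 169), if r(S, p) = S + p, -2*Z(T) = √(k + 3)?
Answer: 47934 + √7/2 ≈ 47935.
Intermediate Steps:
k = 4 (k = 2² = 4)
Z(T) = -√7/2 (Z(T) = -√(4 + 3)/2 = -√7/2)
48103 - r(Z(6), 169) = 48103 - (-√7/2 + 169) = 48103 - (169 - √7/2) = 48103 + (-169 + √7/2) = 47934 + √7/2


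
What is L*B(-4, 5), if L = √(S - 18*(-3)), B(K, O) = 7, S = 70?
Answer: 14*√31 ≈ 77.949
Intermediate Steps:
L = 2*√31 (L = √(70 - 18*(-3)) = √(70 + 54) = √124 = 2*√31 ≈ 11.136)
L*B(-4, 5) = (2*√31)*7 = 14*√31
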